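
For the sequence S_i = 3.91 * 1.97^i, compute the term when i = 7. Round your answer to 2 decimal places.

S_7 = 3.91 * 1.97^7 ≈ 3.91 * 115.1499 ≈ 450.24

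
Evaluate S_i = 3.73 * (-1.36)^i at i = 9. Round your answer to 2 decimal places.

S_9 = 3.73 * (-1.36)^9 ≈ 3.73 * -15.9166 ≈ -59.37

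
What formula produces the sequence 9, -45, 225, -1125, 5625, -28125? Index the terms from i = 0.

Check ratios: -45 / 9 = -5.0
Common ratio r = -5.
First term a = 9.
Formula: S_i = 9 * (-5)^i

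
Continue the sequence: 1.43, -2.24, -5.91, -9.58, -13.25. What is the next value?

Differences: -2.24 - 1.43 = -3.67
This is an arithmetic sequence with common difference d = -3.67.
Next term = -13.25 + -3.67 = -16.92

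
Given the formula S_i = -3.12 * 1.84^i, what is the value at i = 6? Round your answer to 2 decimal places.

S_6 = -3.12 * 1.84^6 ≈ -3.12 * 38.8067 ≈ -121.08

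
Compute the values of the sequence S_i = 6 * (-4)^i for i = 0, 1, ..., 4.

This is a geometric sequence.
i=0: S_0 = 6 * (-4)^0 = 6
i=1: S_1 = 6 * (-4)^1 = -24
i=2: S_2 = 6 * (-4)^2 = 96
i=3: S_3 = 6 * (-4)^3 = -384
i=4: S_4 = 6 * (-4)^4 = 1536
The first 5 terms are: [6, -24, 96, -384, 1536]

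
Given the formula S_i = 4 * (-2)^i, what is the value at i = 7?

S_7 = 4 * (-2)^7 = 4 * -128 = -512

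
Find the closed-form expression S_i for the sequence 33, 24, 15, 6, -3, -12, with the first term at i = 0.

Check differences: 24 - 33 = -9
15 - 24 = -9
Common difference d = -9.
First term a = 33.
Formula: S_i = 33 - 9*i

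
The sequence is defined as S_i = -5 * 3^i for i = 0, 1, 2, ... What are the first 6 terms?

This is a geometric sequence.
i=0: S_0 = -5 * 3^0 = -5
i=1: S_1 = -5 * 3^1 = -15
i=2: S_2 = -5 * 3^2 = -45
i=3: S_3 = -5 * 3^3 = -135
i=4: S_4 = -5 * 3^4 = -405
i=5: S_5 = -5 * 3^5 = -1215
The first 6 terms are: [-5, -15, -45, -135, -405, -1215]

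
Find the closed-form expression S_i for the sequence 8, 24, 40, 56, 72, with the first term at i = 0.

Check differences: 24 - 8 = 16
40 - 24 = 16
Common difference d = 16.
First term a = 8.
Formula: S_i = 8 + 16*i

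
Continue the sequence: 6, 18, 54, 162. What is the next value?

Ratios: 18 / 6 = 3.0
This is a geometric sequence with common ratio r = 3.
Next term = 162 * 3 = 486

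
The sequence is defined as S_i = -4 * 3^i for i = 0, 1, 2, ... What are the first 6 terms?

This is a geometric sequence.
i=0: S_0 = -4 * 3^0 = -4
i=1: S_1 = -4 * 3^1 = -12
i=2: S_2 = -4 * 3^2 = -36
i=3: S_3 = -4 * 3^3 = -108
i=4: S_4 = -4 * 3^4 = -324
i=5: S_5 = -4 * 3^5 = -972
The first 6 terms are: [-4, -12, -36, -108, -324, -972]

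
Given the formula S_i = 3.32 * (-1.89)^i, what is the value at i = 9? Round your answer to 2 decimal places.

S_9 = 3.32 * (-1.89)^9 ≈ 3.32 * -307.7204 ≈ -1021.63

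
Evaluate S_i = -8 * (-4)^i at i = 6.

S_6 = -8 * (-4)^6 = -8 * 4096 = -32768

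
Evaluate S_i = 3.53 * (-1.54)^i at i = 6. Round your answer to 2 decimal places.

S_6 = 3.53 * (-1.54)^6 ≈ 3.53 * 13.339 ≈ 47.09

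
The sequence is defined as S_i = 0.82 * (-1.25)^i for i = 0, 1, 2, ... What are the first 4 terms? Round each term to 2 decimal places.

This is a geometric sequence.
i=0: S_0 = 0.82 * (-1.25)^0 = 0.82
i=1: S_1 = 0.82 * (-1.25)^1 ≈ -1.03
i=2: S_2 = 0.82 * (-1.25)^2 ≈ 1.28
i=3: S_3 = 0.82 * (-1.25)^3 ≈ -1.6
The first 4 terms are: [0.82, -1.03, 1.28, -1.6]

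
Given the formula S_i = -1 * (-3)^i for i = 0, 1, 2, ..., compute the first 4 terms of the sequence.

This is a geometric sequence.
i=0: S_0 = -1 * (-3)^0 = -1
i=1: S_1 = -1 * (-3)^1 = 3
i=2: S_2 = -1 * (-3)^2 = -9
i=3: S_3 = -1 * (-3)^3 = 27
The first 4 terms are: [-1, 3, -9, 27]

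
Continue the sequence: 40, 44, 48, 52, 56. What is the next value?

Differences: 44 - 40 = 4
This is an arithmetic sequence with common difference d = 4.
Next term = 56 + 4 = 60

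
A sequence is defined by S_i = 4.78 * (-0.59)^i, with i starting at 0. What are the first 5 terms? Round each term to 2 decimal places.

This is a geometric sequence.
i=0: S_0 = 4.78 * (-0.59)^0 = 4.78
i=1: S_1 = 4.78 * (-0.59)^1 ≈ -2.82
i=2: S_2 = 4.78 * (-0.59)^2 ≈ 1.66
i=3: S_3 = 4.78 * (-0.59)^3 ≈ -0.98
i=4: S_4 = 4.78 * (-0.59)^4 ≈ 0.58
The first 5 terms are: [4.78, -2.82, 1.66, -0.98, 0.58]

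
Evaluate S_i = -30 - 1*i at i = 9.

S_9 = -30 + -1*9 = -30 + -9 = -39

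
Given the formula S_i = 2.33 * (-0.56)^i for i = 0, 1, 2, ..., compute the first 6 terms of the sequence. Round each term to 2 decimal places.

This is a geometric sequence.
i=0: S_0 = 2.33 * (-0.56)^0 = 2.33
i=1: S_1 = 2.33 * (-0.56)^1 ≈ -1.3
i=2: S_2 = 2.33 * (-0.56)^2 ≈ 0.73
i=3: S_3 = 2.33 * (-0.56)^3 ≈ -0.41
i=4: S_4 = 2.33 * (-0.56)^4 ≈ 0.23
i=5: S_5 = 2.33 * (-0.56)^5 ≈ -0.13
The first 6 terms are: [2.33, -1.3, 0.73, -0.41, 0.23, -0.13]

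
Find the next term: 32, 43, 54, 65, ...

Differences: 43 - 32 = 11
This is an arithmetic sequence with common difference d = 11.
Next term = 65 + 11 = 76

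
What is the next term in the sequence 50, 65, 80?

Differences: 65 - 50 = 15
This is an arithmetic sequence with common difference d = 15.
Next term = 80 + 15 = 95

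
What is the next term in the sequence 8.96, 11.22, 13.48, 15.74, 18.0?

Differences: 11.22 - 8.96 = 2.26
This is an arithmetic sequence with common difference d = 2.26.
Next term = 18.0 + 2.26 = 20.26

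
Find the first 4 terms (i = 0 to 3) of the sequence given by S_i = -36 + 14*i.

This is an arithmetic sequence.
i=0: S_0 = -36 + 14*0 = -36
i=1: S_1 = -36 + 14*1 = -22
i=2: S_2 = -36 + 14*2 = -8
i=3: S_3 = -36 + 14*3 = 6
The first 4 terms are: [-36, -22, -8, 6]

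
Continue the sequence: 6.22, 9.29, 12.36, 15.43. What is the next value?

Differences: 9.29 - 6.22 = 3.07
This is an arithmetic sequence with common difference d = 3.07.
Next term = 15.43 + 3.07 = 18.5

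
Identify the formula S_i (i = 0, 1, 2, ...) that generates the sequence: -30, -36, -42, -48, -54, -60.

Check differences: -36 - -30 = -6
-42 - -36 = -6
Common difference d = -6.
First term a = -30.
Formula: S_i = -30 - 6*i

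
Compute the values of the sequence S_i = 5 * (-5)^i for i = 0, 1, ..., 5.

This is a geometric sequence.
i=0: S_0 = 5 * (-5)^0 = 5
i=1: S_1 = 5 * (-5)^1 = -25
i=2: S_2 = 5 * (-5)^2 = 125
i=3: S_3 = 5 * (-5)^3 = -625
i=4: S_4 = 5 * (-5)^4 = 3125
i=5: S_5 = 5 * (-5)^5 = -15625
The first 6 terms are: [5, -25, 125, -625, 3125, -15625]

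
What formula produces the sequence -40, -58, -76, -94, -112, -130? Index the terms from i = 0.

Check differences: -58 - -40 = -18
-76 - -58 = -18
Common difference d = -18.
First term a = -40.
Formula: S_i = -40 - 18*i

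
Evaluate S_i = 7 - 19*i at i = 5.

S_5 = 7 + -19*5 = 7 + -95 = -88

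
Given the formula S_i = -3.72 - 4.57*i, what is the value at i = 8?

S_8 = -3.72 + -4.57*8 = -3.72 + -36.56 = -40.28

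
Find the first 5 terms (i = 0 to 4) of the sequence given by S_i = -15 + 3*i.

This is an arithmetic sequence.
i=0: S_0 = -15 + 3*0 = -15
i=1: S_1 = -15 + 3*1 = -12
i=2: S_2 = -15 + 3*2 = -9
i=3: S_3 = -15 + 3*3 = -6
i=4: S_4 = -15 + 3*4 = -3
The first 5 terms are: [-15, -12, -9, -6, -3]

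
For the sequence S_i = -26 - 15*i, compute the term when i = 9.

S_9 = -26 + -15*9 = -26 + -135 = -161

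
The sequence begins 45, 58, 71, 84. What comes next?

Differences: 58 - 45 = 13
This is an arithmetic sequence with common difference d = 13.
Next term = 84 + 13 = 97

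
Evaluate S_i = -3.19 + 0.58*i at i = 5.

S_5 = -3.19 + 0.58*5 = -3.19 + 2.9 = -0.29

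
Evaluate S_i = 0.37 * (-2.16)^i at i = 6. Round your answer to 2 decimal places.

S_6 = 0.37 * (-2.16)^6 ≈ 0.37 * 101.56 ≈ 37.58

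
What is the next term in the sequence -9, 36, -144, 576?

Ratios: 36 / -9 = -4.0
This is a geometric sequence with common ratio r = -4.
Next term = 576 * -4 = -2304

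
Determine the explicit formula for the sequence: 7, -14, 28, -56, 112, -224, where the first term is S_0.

Check ratios: -14 / 7 = -2.0
Common ratio r = -2.
First term a = 7.
Formula: S_i = 7 * (-2)^i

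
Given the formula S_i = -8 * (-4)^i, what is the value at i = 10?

S_10 = -8 * (-4)^10 = -8 * 1048576 = -8388608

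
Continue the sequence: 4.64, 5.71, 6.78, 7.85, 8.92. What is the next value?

Differences: 5.71 - 4.64 = 1.07
This is an arithmetic sequence with common difference d = 1.07.
Next term = 8.92 + 1.07 = 9.99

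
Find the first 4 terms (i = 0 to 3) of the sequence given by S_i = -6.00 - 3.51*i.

This is an arithmetic sequence.
i=0: S_0 = -6.0 + -3.51*0 = -6.0
i=1: S_1 = -6.0 + -3.51*1 = -9.51
i=2: S_2 = -6.0 + -3.51*2 = -13.02
i=3: S_3 = -6.0 + -3.51*3 = -16.53
The first 4 terms are: [-6.0, -9.51, -13.02, -16.53]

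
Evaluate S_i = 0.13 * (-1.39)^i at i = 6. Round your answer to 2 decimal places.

S_6 = 0.13 * (-1.39)^6 ≈ 0.13 * 7.2125 ≈ 0.94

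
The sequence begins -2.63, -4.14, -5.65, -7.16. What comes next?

Differences: -4.14 - -2.63 = -1.51
This is an arithmetic sequence with common difference d = -1.51.
Next term = -7.16 + -1.51 = -8.67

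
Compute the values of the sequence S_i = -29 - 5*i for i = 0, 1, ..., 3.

This is an arithmetic sequence.
i=0: S_0 = -29 + -5*0 = -29
i=1: S_1 = -29 + -5*1 = -34
i=2: S_2 = -29 + -5*2 = -39
i=3: S_3 = -29 + -5*3 = -44
The first 4 terms are: [-29, -34, -39, -44]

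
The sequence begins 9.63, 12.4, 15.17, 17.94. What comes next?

Differences: 12.4 - 9.63 = 2.77
This is an arithmetic sequence with common difference d = 2.77.
Next term = 17.94 + 2.77 = 20.71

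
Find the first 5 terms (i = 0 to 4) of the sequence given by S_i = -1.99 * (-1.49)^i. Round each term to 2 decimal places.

This is a geometric sequence.
i=0: S_0 = -1.99 * (-1.49)^0 = -1.99
i=1: S_1 = -1.99 * (-1.49)^1 ≈ 2.97
i=2: S_2 = -1.99 * (-1.49)^2 ≈ -4.42
i=3: S_3 = -1.99 * (-1.49)^3 ≈ 6.58
i=4: S_4 = -1.99 * (-1.49)^4 ≈ -9.81
The first 5 terms are: [-1.99, 2.97, -4.42, 6.58, -9.81]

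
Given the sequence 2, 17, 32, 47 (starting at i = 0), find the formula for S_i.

Check differences: 17 - 2 = 15
32 - 17 = 15
Common difference d = 15.
First term a = 2.
Formula: S_i = 2 + 15*i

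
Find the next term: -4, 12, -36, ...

Ratios: 12 / -4 = -3.0
This is a geometric sequence with common ratio r = -3.
Next term = -36 * -3 = 108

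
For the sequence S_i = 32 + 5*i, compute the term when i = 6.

S_6 = 32 + 5*6 = 32 + 30 = 62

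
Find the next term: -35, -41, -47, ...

Differences: -41 - -35 = -6
This is an arithmetic sequence with common difference d = -6.
Next term = -47 + -6 = -53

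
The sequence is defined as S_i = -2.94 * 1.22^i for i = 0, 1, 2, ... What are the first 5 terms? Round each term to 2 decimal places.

This is a geometric sequence.
i=0: S_0 = -2.94 * 1.22^0 = -2.94
i=1: S_1 = -2.94 * 1.22^1 ≈ -3.59
i=2: S_2 = -2.94 * 1.22^2 ≈ -4.38
i=3: S_3 = -2.94 * 1.22^3 ≈ -5.34
i=4: S_4 = -2.94 * 1.22^4 ≈ -6.51
The first 5 terms are: [-2.94, -3.59, -4.38, -5.34, -6.51]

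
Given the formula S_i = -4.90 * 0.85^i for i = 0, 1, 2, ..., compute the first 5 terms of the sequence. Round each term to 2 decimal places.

This is a geometric sequence.
i=0: S_0 = -4.9 * 0.85^0 = -4.9
i=1: S_1 = -4.9 * 0.85^1 ≈ -4.17
i=2: S_2 = -4.9 * 0.85^2 ≈ -3.54
i=3: S_3 = -4.9 * 0.85^3 ≈ -3.01
i=4: S_4 = -4.9 * 0.85^4 ≈ -2.56
The first 5 terms are: [-4.9, -4.17, -3.54, -3.01, -2.56]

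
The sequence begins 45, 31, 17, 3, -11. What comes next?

Differences: 31 - 45 = -14
This is an arithmetic sequence with common difference d = -14.
Next term = -11 + -14 = -25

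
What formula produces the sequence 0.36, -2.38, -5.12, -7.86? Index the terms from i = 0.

Check differences: -2.38 - 0.36 = -2.74
-5.12 - -2.38 = -2.74
Common difference d = -2.74.
First term a = 0.36.
Formula: S_i = 0.36 - 2.74*i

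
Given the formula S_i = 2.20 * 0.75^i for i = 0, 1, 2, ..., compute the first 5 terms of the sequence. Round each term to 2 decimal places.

This is a geometric sequence.
i=0: S_0 = 2.2 * 0.75^0 = 2.2
i=1: S_1 = 2.2 * 0.75^1 = 1.65
i=2: S_2 = 2.2 * 0.75^2 ≈ 1.24
i=3: S_3 = 2.2 * 0.75^3 ≈ 0.93
i=4: S_4 = 2.2 * 0.75^4 ≈ 0.7
The first 5 terms are: [2.2, 1.65, 1.24, 0.93, 0.7]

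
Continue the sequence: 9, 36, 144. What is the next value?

Ratios: 36 / 9 = 4.0
This is a geometric sequence with common ratio r = 4.
Next term = 144 * 4 = 576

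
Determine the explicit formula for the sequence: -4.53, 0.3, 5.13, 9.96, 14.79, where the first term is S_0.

Check differences: 0.3 - -4.53 = 4.83
5.13 - 0.3 = 4.83
Common difference d = 4.83.
First term a = -4.53.
Formula: S_i = -4.53 + 4.83*i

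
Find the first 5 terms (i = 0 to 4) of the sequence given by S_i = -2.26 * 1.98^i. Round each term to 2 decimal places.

This is a geometric sequence.
i=0: S_0 = -2.26 * 1.98^0 = -2.26
i=1: S_1 = -2.26 * 1.98^1 ≈ -4.47
i=2: S_2 = -2.26 * 1.98^2 ≈ -8.86
i=3: S_3 = -2.26 * 1.98^3 ≈ -17.54
i=4: S_4 = -2.26 * 1.98^4 ≈ -34.74
The first 5 terms are: [-2.26, -4.47, -8.86, -17.54, -34.74]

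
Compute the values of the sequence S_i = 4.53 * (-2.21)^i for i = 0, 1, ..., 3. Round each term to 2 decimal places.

This is a geometric sequence.
i=0: S_0 = 4.53 * (-2.21)^0 = 4.53
i=1: S_1 = 4.53 * (-2.21)^1 ≈ -10.01
i=2: S_2 = 4.53 * (-2.21)^2 ≈ 22.12
i=3: S_3 = 4.53 * (-2.21)^3 ≈ -48.9
The first 4 terms are: [4.53, -10.01, 22.12, -48.9]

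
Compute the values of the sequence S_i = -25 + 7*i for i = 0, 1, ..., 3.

This is an arithmetic sequence.
i=0: S_0 = -25 + 7*0 = -25
i=1: S_1 = -25 + 7*1 = -18
i=2: S_2 = -25 + 7*2 = -11
i=3: S_3 = -25 + 7*3 = -4
The first 4 terms are: [-25, -18, -11, -4]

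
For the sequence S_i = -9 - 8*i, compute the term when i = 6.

S_6 = -9 + -8*6 = -9 + -48 = -57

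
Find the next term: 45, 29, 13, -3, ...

Differences: 29 - 45 = -16
This is an arithmetic sequence with common difference d = -16.
Next term = -3 + -16 = -19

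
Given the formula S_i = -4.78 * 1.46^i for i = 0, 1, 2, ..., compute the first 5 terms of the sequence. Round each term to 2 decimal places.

This is a geometric sequence.
i=0: S_0 = -4.78 * 1.46^0 = -4.78
i=1: S_1 = -4.78 * 1.46^1 ≈ -6.98
i=2: S_2 = -4.78 * 1.46^2 ≈ -10.19
i=3: S_3 = -4.78 * 1.46^3 ≈ -14.88
i=4: S_4 = -4.78 * 1.46^4 ≈ -21.72
The first 5 terms are: [-4.78, -6.98, -10.19, -14.88, -21.72]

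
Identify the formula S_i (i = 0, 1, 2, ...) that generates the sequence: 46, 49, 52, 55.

Check differences: 49 - 46 = 3
52 - 49 = 3
Common difference d = 3.
First term a = 46.
Formula: S_i = 46 + 3*i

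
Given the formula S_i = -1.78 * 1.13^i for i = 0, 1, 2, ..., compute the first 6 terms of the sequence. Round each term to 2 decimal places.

This is a geometric sequence.
i=0: S_0 = -1.78 * 1.13^0 = -1.78
i=1: S_1 = -1.78 * 1.13^1 ≈ -2.01
i=2: S_2 = -1.78 * 1.13^2 ≈ -2.27
i=3: S_3 = -1.78 * 1.13^3 ≈ -2.57
i=4: S_4 = -1.78 * 1.13^4 ≈ -2.9
i=5: S_5 = -1.78 * 1.13^5 ≈ -3.28
The first 6 terms are: [-1.78, -2.01, -2.27, -2.57, -2.9, -3.28]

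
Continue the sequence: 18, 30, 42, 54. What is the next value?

Differences: 30 - 18 = 12
This is an arithmetic sequence with common difference d = 12.
Next term = 54 + 12 = 66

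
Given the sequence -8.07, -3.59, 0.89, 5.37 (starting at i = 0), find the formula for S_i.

Check differences: -3.59 - -8.07 = 4.48
0.89 - -3.59 = 4.48
Common difference d = 4.48.
First term a = -8.07.
Formula: S_i = -8.07 + 4.48*i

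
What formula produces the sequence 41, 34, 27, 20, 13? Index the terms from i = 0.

Check differences: 34 - 41 = -7
27 - 34 = -7
Common difference d = -7.
First term a = 41.
Formula: S_i = 41 - 7*i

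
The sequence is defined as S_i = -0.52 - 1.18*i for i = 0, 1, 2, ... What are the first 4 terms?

This is an arithmetic sequence.
i=0: S_0 = -0.52 + -1.18*0 = -0.52
i=1: S_1 = -0.52 + -1.18*1 = -1.7
i=2: S_2 = -0.52 + -1.18*2 = -2.88
i=3: S_3 = -0.52 + -1.18*3 = -4.06
The first 4 terms are: [-0.52, -1.7, -2.88, -4.06]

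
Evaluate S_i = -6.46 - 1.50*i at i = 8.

S_8 = -6.46 + -1.5*8 = -6.46 + -12.0 = -18.46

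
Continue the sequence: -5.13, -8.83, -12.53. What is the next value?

Differences: -8.83 - -5.13 = -3.7
This is an arithmetic sequence with common difference d = -3.7.
Next term = -12.53 + -3.7 = -16.23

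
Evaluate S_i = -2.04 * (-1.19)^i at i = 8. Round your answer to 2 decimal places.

S_8 = -2.04 * (-1.19)^8 ≈ -2.04 * 4.0214 ≈ -8.2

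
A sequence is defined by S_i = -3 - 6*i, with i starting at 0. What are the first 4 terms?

This is an arithmetic sequence.
i=0: S_0 = -3 + -6*0 = -3
i=1: S_1 = -3 + -6*1 = -9
i=2: S_2 = -3 + -6*2 = -15
i=3: S_3 = -3 + -6*3 = -21
The first 4 terms are: [-3, -9, -15, -21]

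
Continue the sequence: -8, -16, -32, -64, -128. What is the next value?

Ratios: -16 / -8 = 2.0
This is a geometric sequence with common ratio r = 2.
Next term = -128 * 2 = -256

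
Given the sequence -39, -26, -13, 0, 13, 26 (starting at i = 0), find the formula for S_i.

Check differences: -26 - -39 = 13
-13 - -26 = 13
Common difference d = 13.
First term a = -39.
Formula: S_i = -39 + 13*i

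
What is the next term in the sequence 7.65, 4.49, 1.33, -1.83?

Differences: 4.49 - 7.65 = -3.16
This is an arithmetic sequence with common difference d = -3.16.
Next term = -1.83 + -3.16 = -4.99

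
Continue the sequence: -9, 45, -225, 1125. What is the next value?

Ratios: 45 / -9 = -5.0
This is a geometric sequence with common ratio r = -5.
Next term = 1125 * -5 = -5625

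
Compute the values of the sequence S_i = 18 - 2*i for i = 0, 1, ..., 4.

This is an arithmetic sequence.
i=0: S_0 = 18 + -2*0 = 18
i=1: S_1 = 18 + -2*1 = 16
i=2: S_2 = 18 + -2*2 = 14
i=3: S_3 = 18 + -2*3 = 12
i=4: S_4 = 18 + -2*4 = 10
The first 5 terms are: [18, 16, 14, 12, 10]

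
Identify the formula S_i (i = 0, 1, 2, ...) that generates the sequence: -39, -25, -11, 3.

Check differences: -25 - -39 = 14
-11 - -25 = 14
Common difference d = 14.
First term a = -39.
Formula: S_i = -39 + 14*i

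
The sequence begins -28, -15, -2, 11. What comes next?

Differences: -15 - -28 = 13
This is an arithmetic sequence with common difference d = 13.
Next term = 11 + 13 = 24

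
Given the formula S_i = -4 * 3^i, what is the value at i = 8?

S_8 = -4 * 3^8 = -4 * 6561 = -26244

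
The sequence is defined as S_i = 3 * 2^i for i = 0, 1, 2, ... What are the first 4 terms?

This is a geometric sequence.
i=0: S_0 = 3 * 2^0 = 3
i=1: S_1 = 3 * 2^1 = 6
i=2: S_2 = 3 * 2^2 = 12
i=3: S_3 = 3 * 2^3 = 24
The first 4 terms are: [3, 6, 12, 24]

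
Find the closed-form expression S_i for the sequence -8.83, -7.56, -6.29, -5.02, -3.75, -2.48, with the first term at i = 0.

Check differences: -7.56 - -8.83 = 1.27
-6.29 - -7.56 = 1.27
Common difference d = 1.27.
First term a = -8.83.
Formula: S_i = -8.83 + 1.27*i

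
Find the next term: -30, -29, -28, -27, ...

Differences: -29 - -30 = 1
This is an arithmetic sequence with common difference d = 1.
Next term = -27 + 1 = -26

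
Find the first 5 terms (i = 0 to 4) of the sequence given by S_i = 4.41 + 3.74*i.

This is an arithmetic sequence.
i=0: S_0 = 4.41 + 3.74*0 = 4.41
i=1: S_1 = 4.41 + 3.74*1 = 8.15
i=2: S_2 = 4.41 + 3.74*2 = 11.89
i=3: S_3 = 4.41 + 3.74*3 = 15.63
i=4: S_4 = 4.41 + 3.74*4 = 19.37
The first 5 terms are: [4.41, 8.15, 11.89, 15.63, 19.37]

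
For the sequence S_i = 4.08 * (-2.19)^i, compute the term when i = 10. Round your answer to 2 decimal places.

S_10 = 4.08 * (-2.19)^10 ≈ 4.08 * 2537.7051 ≈ 10353.84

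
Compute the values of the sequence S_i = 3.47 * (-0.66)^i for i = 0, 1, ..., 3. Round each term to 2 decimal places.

This is a geometric sequence.
i=0: S_0 = 3.47 * (-0.66)^0 = 3.47
i=1: S_1 = 3.47 * (-0.66)^1 ≈ -2.29
i=2: S_2 = 3.47 * (-0.66)^2 ≈ 1.51
i=3: S_3 = 3.47 * (-0.66)^3 ≈ -1.0
The first 4 terms are: [3.47, -2.29, 1.51, -1.0]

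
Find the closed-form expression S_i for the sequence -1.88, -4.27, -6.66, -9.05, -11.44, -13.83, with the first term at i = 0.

Check differences: -4.27 - -1.88 = -2.39
-6.66 - -4.27 = -2.39
Common difference d = -2.39.
First term a = -1.88.
Formula: S_i = -1.88 - 2.39*i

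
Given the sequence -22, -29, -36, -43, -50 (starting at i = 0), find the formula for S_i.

Check differences: -29 - -22 = -7
-36 - -29 = -7
Common difference d = -7.
First term a = -22.
Formula: S_i = -22 - 7*i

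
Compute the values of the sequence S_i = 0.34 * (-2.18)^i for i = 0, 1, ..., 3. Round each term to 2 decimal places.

This is a geometric sequence.
i=0: S_0 = 0.34 * (-2.18)^0 = 0.34
i=1: S_1 = 0.34 * (-2.18)^1 ≈ -0.74
i=2: S_2 = 0.34 * (-2.18)^2 ≈ 1.62
i=3: S_3 = 0.34 * (-2.18)^3 ≈ -3.52
The first 4 terms are: [0.34, -0.74, 1.62, -3.52]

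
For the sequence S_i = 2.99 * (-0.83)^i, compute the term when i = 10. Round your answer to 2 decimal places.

S_10 = 2.99 * (-0.83)^10 ≈ 2.99 * 0.1552 ≈ 0.46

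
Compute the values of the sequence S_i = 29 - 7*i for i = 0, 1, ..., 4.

This is an arithmetic sequence.
i=0: S_0 = 29 + -7*0 = 29
i=1: S_1 = 29 + -7*1 = 22
i=2: S_2 = 29 + -7*2 = 15
i=3: S_3 = 29 + -7*3 = 8
i=4: S_4 = 29 + -7*4 = 1
The first 5 terms are: [29, 22, 15, 8, 1]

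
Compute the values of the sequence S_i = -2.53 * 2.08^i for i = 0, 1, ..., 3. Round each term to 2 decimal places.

This is a geometric sequence.
i=0: S_0 = -2.53 * 2.08^0 = -2.53
i=1: S_1 = -2.53 * 2.08^1 ≈ -5.26
i=2: S_2 = -2.53 * 2.08^2 ≈ -10.95
i=3: S_3 = -2.53 * 2.08^3 ≈ -22.77
The first 4 terms are: [-2.53, -5.26, -10.95, -22.77]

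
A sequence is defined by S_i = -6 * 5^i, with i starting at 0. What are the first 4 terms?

This is a geometric sequence.
i=0: S_0 = -6 * 5^0 = -6
i=1: S_1 = -6 * 5^1 = -30
i=2: S_2 = -6 * 5^2 = -150
i=3: S_3 = -6 * 5^3 = -750
The first 4 terms are: [-6, -30, -150, -750]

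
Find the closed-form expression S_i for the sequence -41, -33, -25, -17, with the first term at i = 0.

Check differences: -33 - -41 = 8
-25 - -33 = 8
Common difference d = 8.
First term a = -41.
Formula: S_i = -41 + 8*i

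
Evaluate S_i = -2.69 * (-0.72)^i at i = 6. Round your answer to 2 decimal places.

S_6 = -2.69 * (-0.72)^6 ≈ -2.69 * 0.1393 ≈ -0.37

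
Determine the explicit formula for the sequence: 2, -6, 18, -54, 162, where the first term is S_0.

Check ratios: -6 / 2 = -3.0
Common ratio r = -3.
First term a = 2.
Formula: S_i = 2 * (-3)^i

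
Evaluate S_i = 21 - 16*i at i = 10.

S_10 = 21 + -16*10 = 21 + -160 = -139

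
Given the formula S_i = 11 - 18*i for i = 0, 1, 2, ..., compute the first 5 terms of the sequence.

This is an arithmetic sequence.
i=0: S_0 = 11 + -18*0 = 11
i=1: S_1 = 11 + -18*1 = -7
i=2: S_2 = 11 + -18*2 = -25
i=3: S_3 = 11 + -18*3 = -43
i=4: S_4 = 11 + -18*4 = -61
The first 5 terms are: [11, -7, -25, -43, -61]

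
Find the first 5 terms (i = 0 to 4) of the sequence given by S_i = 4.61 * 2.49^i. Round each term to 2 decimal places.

This is a geometric sequence.
i=0: S_0 = 4.61 * 2.49^0 = 4.61
i=1: S_1 = 4.61 * 2.49^1 ≈ 11.48
i=2: S_2 = 4.61 * 2.49^2 ≈ 28.58
i=3: S_3 = 4.61 * 2.49^3 ≈ 71.17
i=4: S_4 = 4.61 * 2.49^4 ≈ 177.21
The first 5 terms are: [4.61, 11.48, 28.58, 71.17, 177.21]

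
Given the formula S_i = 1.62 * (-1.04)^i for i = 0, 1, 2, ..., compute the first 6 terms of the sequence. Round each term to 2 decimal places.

This is a geometric sequence.
i=0: S_0 = 1.62 * (-1.04)^0 = 1.62
i=1: S_1 = 1.62 * (-1.04)^1 ≈ -1.68
i=2: S_2 = 1.62 * (-1.04)^2 ≈ 1.75
i=3: S_3 = 1.62 * (-1.04)^3 ≈ -1.82
i=4: S_4 = 1.62 * (-1.04)^4 ≈ 1.9
i=5: S_5 = 1.62 * (-1.04)^5 ≈ -1.97
The first 6 terms are: [1.62, -1.68, 1.75, -1.82, 1.9, -1.97]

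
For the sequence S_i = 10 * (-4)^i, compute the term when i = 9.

S_9 = 10 * (-4)^9 = 10 * -262144 = -2621440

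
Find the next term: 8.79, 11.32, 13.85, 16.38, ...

Differences: 11.32 - 8.79 = 2.53
This is an arithmetic sequence with common difference d = 2.53.
Next term = 16.38 + 2.53 = 18.91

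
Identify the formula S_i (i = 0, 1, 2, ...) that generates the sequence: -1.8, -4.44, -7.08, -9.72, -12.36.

Check differences: -4.44 - -1.8 = -2.64
-7.08 - -4.44 = -2.64
Common difference d = -2.64.
First term a = -1.8.
Formula: S_i = -1.80 - 2.64*i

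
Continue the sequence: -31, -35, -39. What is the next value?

Differences: -35 - -31 = -4
This is an arithmetic sequence with common difference d = -4.
Next term = -39 + -4 = -43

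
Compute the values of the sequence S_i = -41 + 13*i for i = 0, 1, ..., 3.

This is an arithmetic sequence.
i=0: S_0 = -41 + 13*0 = -41
i=1: S_1 = -41 + 13*1 = -28
i=2: S_2 = -41 + 13*2 = -15
i=3: S_3 = -41 + 13*3 = -2
The first 4 terms are: [-41, -28, -15, -2]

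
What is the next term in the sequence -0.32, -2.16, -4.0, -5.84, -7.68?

Differences: -2.16 - -0.32 = -1.84
This is an arithmetic sequence with common difference d = -1.84.
Next term = -7.68 + -1.84 = -9.52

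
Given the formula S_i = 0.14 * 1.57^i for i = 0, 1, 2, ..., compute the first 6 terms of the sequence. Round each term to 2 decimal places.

This is a geometric sequence.
i=0: S_0 = 0.14 * 1.57^0 = 0.14
i=1: S_1 = 0.14 * 1.57^1 ≈ 0.22
i=2: S_2 = 0.14 * 1.57^2 ≈ 0.35
i=3: S_3 = 0.14 * 1.57^3 ≈ 0.54
i=4: S_4 = 0.14 * 1.57^4 ≈ 0.85
i=5: S_5 = 0.14 * 1.57^5 ≈ 1.34
The first 6 terms are: [0.14, 0.22, 0.35, 0.54, 0.85, 1.34]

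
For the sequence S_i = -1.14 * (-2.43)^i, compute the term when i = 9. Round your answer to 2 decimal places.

S_9 = -1.14 * (-2.43)^9 ≈ -1.14 * -2954.3127 ≈ 3367.92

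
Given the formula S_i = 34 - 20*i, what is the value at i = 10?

S_10 = 34 + -20*10 = 34 + -200 = -166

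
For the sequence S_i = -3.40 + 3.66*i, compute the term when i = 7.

S_7 = -3.4 + 3.66*7 = -3.4 + 25.62 = 22.22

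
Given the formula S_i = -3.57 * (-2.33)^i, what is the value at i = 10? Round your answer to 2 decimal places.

S_10 = -3.57 * (-2.33)^10 ≈ -3.57 * 4715.8416 ≈ -16835.55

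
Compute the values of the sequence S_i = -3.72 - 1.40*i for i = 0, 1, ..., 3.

This is an arithmetic sequence.
i=0: S_0 = -3.72 + -1.4*0 = -3.72
i=1: S_1 = -3.72 + -1.4*1 = -5.12
i=2: S_2 = -3.72 + -1.4*2 = -6.52
i=3: S_3 = -3.72 + -1.4*3 = -7.92
The first 4 terms are: [-3.72, -5.12, -6.52, -7.92]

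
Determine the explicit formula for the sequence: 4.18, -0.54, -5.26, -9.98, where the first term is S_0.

Check differences: -0.54 - 4.18 = -4.72
-5.26 - -0.54 = -4.72
Common difference d = -4.72.
First term a = 4.18.
Formula: S_i = 4.18 - 4.72*i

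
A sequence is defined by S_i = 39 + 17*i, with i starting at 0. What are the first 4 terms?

This is an arithmetic sequence.
i=0: S_0 = 39 + 17*0 = 39
i=1: S_1 = 39 + 17*1 = 56
i=2: S_2 = 39 + 17*2 = 73
i=3: S_3 = 39 + 17*3 = 90
The first 4 terms are: [39, 56, 73, 90]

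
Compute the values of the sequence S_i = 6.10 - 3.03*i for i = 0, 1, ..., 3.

This is an arithmetic sequence.
i=0: S_0 = 6.1 + -3.03*0 = 6.1
i=1: S_1 = 6.1 + -3.03*1 = 3.07
i=2: S_2 = 6.1 + -3.03*2 = 0.04
i=3: S_3 = 6.1 + -3.03*3 = -2.99
The first 4 terms are: [6.1, 3.07, 0.04, -2.99]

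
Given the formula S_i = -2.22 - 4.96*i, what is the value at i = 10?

S_10 = -2.22 + -4.96*10 = -2.22 + -49.6 = -51.82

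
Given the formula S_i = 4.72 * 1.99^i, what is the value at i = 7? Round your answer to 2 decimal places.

S_7 = 4.72 * 1.99^7 ≈ 4.72 * 123.5866 ≈ 583.33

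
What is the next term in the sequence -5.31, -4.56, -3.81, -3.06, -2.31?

Differences: -4.56 - -5.31 = 0.75
This is an arithmetic sequence with common difference d = 0.75.
Next term = -2.31 + 0.75 = -1.56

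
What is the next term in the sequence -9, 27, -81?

Ratios: 27 / -9 = -3.0
This is a geometric sequence with common ratio r = -3.
Next term = -81 * -3 = 243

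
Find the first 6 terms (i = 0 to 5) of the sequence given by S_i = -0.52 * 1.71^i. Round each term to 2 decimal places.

This is a geometric sequence.
i=0: S_0 = -0.52 * 1.71^0 = -0.52
i=1: S_1 = -0.52 * 1.71^1 ≈ -0.89
i=2: S_2 = -0.52 * 1.71^2 ≈ -1.52
i=3: S_3 = -0.52 * 1.71^3 ≈ -2.6
i=4: S_4 = -0.52 * 1.71^4 ≈ -4.45
i=5: S_5 = -0.52 * 1.71^5 ≈ -7.6
The first 6 terms are: [-0.52, -0.89, -1.52, -2.6, -4.45, -7.6]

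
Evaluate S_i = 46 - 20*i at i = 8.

S_8 = 46 + -20*8 = 46 + -160 = -114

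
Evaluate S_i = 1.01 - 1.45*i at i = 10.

S_10 = 1.01 + -1.45*10 = 1.01 + -14.5 = -13.49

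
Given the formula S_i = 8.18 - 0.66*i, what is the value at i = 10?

S_10 = 8.18 + -0.66*10 = 8.18 + -6.6 = 1.58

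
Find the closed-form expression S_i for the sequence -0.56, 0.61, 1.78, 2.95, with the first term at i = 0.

Check differences: 0.61 - -0.56 = 1.17
1.78 - 0.61 = 1.17
Common difference d = 1.17.
First term a = -0.56.
Formula: S_i = -0.56 + 1.17*i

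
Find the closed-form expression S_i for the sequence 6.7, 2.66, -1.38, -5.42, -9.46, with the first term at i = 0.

Check differences: 2.66 - 6.7 = -4.04
-1.38 - 2.66 = -4.04
Common difference d = -4.04.
First term a = 6.7.
Formula: S_i = 6.70 - 4.04*i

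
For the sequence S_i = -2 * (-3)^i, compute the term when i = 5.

S_5 = -2 * (-3)^5 = -2 * -243 = 486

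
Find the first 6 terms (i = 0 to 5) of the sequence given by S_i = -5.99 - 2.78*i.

This is an arithmetic sequence.
i=0: S_0 = -5.99 + -2.78*0 = -5.99
i=1: S_1 = -5.99 + -2.78*1 = -8.77
i=2: S_2 = -5.99 + -2.78*2 = -11.55
i=3: S_3 = -5.99 + -2.78*3 = -14.33
i=4: S_4 = -5.99 + -2.78*4 = -17.11
i=5: S_5 = -5.99 + -2.78*5 = -19.89
The first 6 terms are: [-5.99, -8.77, -11.55, -14.33, -17.11, -19.89]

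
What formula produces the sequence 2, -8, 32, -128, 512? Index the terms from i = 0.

Check ratios: -8 / 2 = -4.0
Common ratio r = -4.
First term a = 2.
Formula: S_i = 2 * (-4)^i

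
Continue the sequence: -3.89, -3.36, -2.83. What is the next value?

Differences: -3.36 - -3.89 = 0.53
This is an arithmetic sequence with common difference d = 0.53.
Next term = -2.83 + 0.53 = -2.3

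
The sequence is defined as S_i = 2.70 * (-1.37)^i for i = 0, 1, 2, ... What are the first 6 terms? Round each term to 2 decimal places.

This is a geometric sequence.
i=0: S_0 = 2.7 * (-1.37)^0 = 2.7
i=1: S_1 = 2.7 * (-1.37)^1 ≈ -3.7
i=2: S_2 = 2.7 * (-1.37)^2 ≈ 5.07
i=3: S_3 = 2.7 * (-1.37)^3 ≈ -6.94
i=4: S_4 = 2.7 * (-1.37)^4 ≈ 9.51
i=5: S_5 = 2.7 * (-1.37)^5 ≈ -13.03
The first 6 terms are: [2.7, -3.7, 5.07, -6.94, 9.51, -13.03]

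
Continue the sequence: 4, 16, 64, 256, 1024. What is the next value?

Ratios: 16 / 4 = 4.0
This is a geometric sequence with common ratio r = 4.
Next term = 1024 * 4 = 4096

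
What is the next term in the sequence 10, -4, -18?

Differences: -4 - 10 = -14
This is an arithmetic sequence with common difference d = -14.
Next term = -18 + -14 = -32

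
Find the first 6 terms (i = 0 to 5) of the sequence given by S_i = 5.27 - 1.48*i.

This is an arithmetic sequence.
i=0: S_0 = 5.27 + -1.48*0 = 5.27
i=1: S_1 = 5.27 + -1.48*1 = 3.79
i=2: S_2 = 5.27 + -1.48*2 = 2.31
i=3: S_3 = 5.27 + -1.48*3 = 0.83
i=4: S_4 = 5.27 + -1.48*4 = -0.65
i=5: S_5 = 5.27 + -1.48*5 = -2.13
The first 6 terms are: [5.27, 3.79, 2.31, 0.83, -0.65, -2.13]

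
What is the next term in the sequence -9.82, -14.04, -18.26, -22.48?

Differences: -14.04 - -9.82 = -4.22
This is an arithmetic sequence with common difference d = -4.22.
Next term = -22.48 + -4.22 = -26.7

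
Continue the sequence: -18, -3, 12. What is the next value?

Differences: -3 - -18 = 15
This is an arithmetic sequence with common difference d = 15.
Next term = 12 + 15 = 27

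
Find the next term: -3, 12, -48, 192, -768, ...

Ratios: 12 / -3 = -4.0
This is a geometric sequence with common ratio r = -4.
Next term = -768 * -4 = 3072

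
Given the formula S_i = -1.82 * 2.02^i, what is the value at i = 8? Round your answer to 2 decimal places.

S_8 = -1.82 * 2.02^8 ≈ -1.82 * 277.2113 ≈ -504.52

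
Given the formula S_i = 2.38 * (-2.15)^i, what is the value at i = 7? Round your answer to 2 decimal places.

S_7 = 2.38 * (-2.15)^7 ≈ 2.38 * -212.3583 ≈ -505.41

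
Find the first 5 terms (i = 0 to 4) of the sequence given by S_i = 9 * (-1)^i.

This is a geometric sequence.
i=0: S_0 = 9 * (-1)^0 = 9
i=1: S_1 = 9 * (-1)^1 = -9
i=2: S_2 = 9 * (-1)^2 = 9
i=3: S_3 = 9 * (-1)^3 = -9
i=4: S_4 = 9 * (-1)^4 = 9
The first 5 terms are: [9, -9, 9, -9, 9]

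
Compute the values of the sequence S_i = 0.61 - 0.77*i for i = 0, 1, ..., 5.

This is an arithmetic sequence.
i=0: S_0 = 0.61 + -0.77*0 = 0.61
i=1: S_1 = 0.61 + -0.77*1 = -0.16
i=2: S_2 = 0.61 + -0.77*2 = -0.93
i=3: S_3 = 0.61 + -0.77*3 = -1.7
i=4: S_4 = 0.61 + -0.77*4 = -2.47
i=5: S_5 = 0.61 + -0.77*5 = -3.24
The first 6 terms are: [0.61, -0.16, -0.93, -1.7, -2.47, -3.24]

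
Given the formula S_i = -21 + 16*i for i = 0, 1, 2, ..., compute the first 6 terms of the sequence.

This is an arithmetic sequence.
i=0: S_0 = -21 + 16*0 = -21
i=1: S_1 = -21 + 16*1 = -5
i=2: S_2 = -21 + 16*2 = 11
i=3: S_3 = -21 + 16*3 = 27
i=4: S_4 = -21 + 16*4 = 43
i=5: S_5 = -21 + 16*5 = 59
The first 6 terms are: [-21, -5, 11, 27, 43, 59]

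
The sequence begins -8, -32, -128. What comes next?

Ratios: -32 / -8 = 4.0
This is a geometric sequence with common ratio r = 4.
Next term = -128 * 4 = -512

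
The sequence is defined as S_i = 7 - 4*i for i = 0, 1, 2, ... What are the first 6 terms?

This is an arithmetic sequence.
i=0: S_0 = 7 + -4*0 = 7
i=1: S_1 = 7 + -4*1 = 3
i=2: S_2 = 7 + -4*2 = -1
i=3: S_3 = 7 + -4*3 = -5
i=4: S_4 = 7 + -4*4 = -9
i=5: S_5 = 7 + -4*5 = -13
The first 6 terms are: [7, 3, -1, -5, -9, -13]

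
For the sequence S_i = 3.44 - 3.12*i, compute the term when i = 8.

S_8 = 3.44 + -3.12*8 = 3.44 + -24.96 = -21.52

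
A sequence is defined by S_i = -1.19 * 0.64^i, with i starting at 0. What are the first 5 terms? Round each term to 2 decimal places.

This is a geometric sequence.
i=0: S_0 = -1.19 * 0.64^0 = -1.19
i=1: S_1 = -1.19 * 0.64^1 ≈ -0.76
i=2: S_2 = -1.19 * 0.64^2 ≈ -0.49
i=3: S_3 = -1.19 * 0.64^3 ≈ -0.31
i=4: S_4 = -1.19 * 0.64^4 ≈ -0.2
The first 5 terms are: [-1.19, -0.76, -0.49, -0.31, -0.2]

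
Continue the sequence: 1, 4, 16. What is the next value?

Ratios: 4 / 1 = 4.0
This is a geometric sequence with common ratio r = 4.
Next term = 16 * 4 = 64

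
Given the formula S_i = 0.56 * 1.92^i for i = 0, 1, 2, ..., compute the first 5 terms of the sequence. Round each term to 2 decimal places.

This is a geometric sequence.
i=0: S_0 = 0.56 * 1.92^0 = 0.56
i=1: S_1 = 0.56 * 1.92^1 ≈ 1.08
i=2: S_2 = 0.56 * 1.92^2 ≈ 2.06
i=3: S_3 = 0.56 * 1.92^3 ≈ 3.96
i=4: S_4 = 0.56 * 1.92^4 ≈ 7.61
The first 5 terms are: [0.56, 1.08, 2.06, 3.96, 7.61]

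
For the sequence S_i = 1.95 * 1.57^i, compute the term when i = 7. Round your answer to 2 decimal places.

S_7 = 1.95 * 1.57^7 ≈ 1.95 * 23.5124 ≈ 45.85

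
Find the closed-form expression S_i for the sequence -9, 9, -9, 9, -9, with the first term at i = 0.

Check ratios: 9 / -9 = -1.0
Common ratio r = -1.
First term a = -9.
Formula: S_i = -9 * (-1)^i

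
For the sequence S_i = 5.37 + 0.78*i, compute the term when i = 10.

S_10 = 5.37 + 0.78*10 = 5.37 + 7.8 = 13.17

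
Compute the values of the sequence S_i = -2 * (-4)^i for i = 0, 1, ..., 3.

This is a geometric sequence.
i=0: S_0 = -2 * (-4)^0 = -2
i=1: S_1 = -2 * (-4)^1 = 8
i=2: S_2 = -2 * (-4)^2 = -32
i=3: S_3 = -2 * (-4)^3 = 128
The first 4 terms are: [-2, 8, -32, 128]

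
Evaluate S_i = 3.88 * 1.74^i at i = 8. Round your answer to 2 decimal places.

S_8 = 3.88 * 1.74^8 ≈ 3.88 * 84.0222 ≈ 326.01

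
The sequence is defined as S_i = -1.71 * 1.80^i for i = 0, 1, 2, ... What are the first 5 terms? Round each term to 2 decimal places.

This is a geometric sequence.
i=0: S_0 = -1.71 * 1.8^0 = -1.71
i=1: S_1 = -1.71 * 1.8^1 ≈ -3.08
i=2: S_2 = -1.71 * 1.8^2 ≈ -5.54
i=3: S_3 = -1.71 * 1.8^3 ≈ -9.97
i=4: S_4 = -1.71 * 1.8^4 ≈ -17.95
The first 5 terms are: [-1.71, -3.08, -5.54, -9.97, -17.95]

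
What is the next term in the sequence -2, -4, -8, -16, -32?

Ratios: -4 / -2 = 2.0
This is a geometric sequence with common ratio r = 2.
Next term = -32 * 2 = -64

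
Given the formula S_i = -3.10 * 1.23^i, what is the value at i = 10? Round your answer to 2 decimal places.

S_10 = -3.1 * 1.23^10 ≈ -3.1 * 7.9259 ≈ -24.57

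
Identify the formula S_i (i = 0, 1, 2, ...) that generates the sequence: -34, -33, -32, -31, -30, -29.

Check differences: -33 - -34 = 1
-32 - -33 = 1
Common difference d = 1.
First term a = -34.
Formula: S_i = -34 + 1*i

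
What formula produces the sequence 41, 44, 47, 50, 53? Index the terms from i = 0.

Check differences: 44 - 41 = 3
47 - 44 = 3
Common difference d = 3.
First term a = 41.
Formula: S_i = 41 + 3*i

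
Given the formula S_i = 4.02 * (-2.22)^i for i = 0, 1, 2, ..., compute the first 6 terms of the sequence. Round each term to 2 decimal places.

This is a geometric sequence.
i=0: S_0 = 4.02 * (-2.22)^0 = 4.02
i=1: S_1 = 4.02 * (-2.22)^1 ≈ -8.92
i=2: S_2 = 4.02 * (-2.22)^2 ≈ 19.81
i=3: S_3 = 4.02 * (-2.22)^3 ≈ -43.98
i=4: S_4 = 4.02 * (-2.22)^4 ≈ 97.64
i=5: S_5 = 4.02 * (-2.22)^5 ≈ -216.77
The first 6 terms are: [4.02, -8.92, 19.81, -43.98, 97.64, -216.77]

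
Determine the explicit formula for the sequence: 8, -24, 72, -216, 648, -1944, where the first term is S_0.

Check ratios: -24 / 8 = -3.0
Common ratio r = -3.
First term a = 8.
Formula: S_i = 8 * (-3)^i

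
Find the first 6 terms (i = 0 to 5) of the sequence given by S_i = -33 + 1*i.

This is an arithmetic sequence.
i=0: S_0 = -33 + 1*0 = -33
i=1: S_1 = -33 + 1*1 = -32
i=2: S_2 = -33 + 1*2 = -31
i=3: S_3 = -33 + 1*3 = -30
i=4: S_4 = -33 + 1*4 = -29
i=5: S_5 = -33 + 1*5 = -28
The first 6 terms are: [-33, -32, -31, -30, -29, -28]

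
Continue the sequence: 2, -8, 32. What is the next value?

Ratios: -8 / 2 = -4.0
This is a geometric sequence with common ratio r = -4.
Next term = 32 * -4 = -128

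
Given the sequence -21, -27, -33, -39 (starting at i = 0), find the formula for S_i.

Check differences: -27 - -21 = -6
-33 - -27 = -6
Common difference d = -6.
First term a = -21.
Formula: S_i = -21 - 6*i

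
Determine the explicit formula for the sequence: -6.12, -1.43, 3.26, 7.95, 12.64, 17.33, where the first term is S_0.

Check differences: -1.43 - -6.12 = 4.69
3.26 - -1.43 = 4.69
Common difference d = 4.69.
First term a = -6.12.
Formula: S_i = -6.12 + 4.69*i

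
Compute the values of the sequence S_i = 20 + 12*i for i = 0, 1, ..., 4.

This is an arithmetic sequence.
i=0: S_0 = 20 + 12*0 = 20
i=1: S_1 = 20 + 12*1 = 32
i=2: S_2 = 20 + 12*2 = 44
i=3: S_3 = 20 + 12*3 = 56
i=4: S_4 = 20 + 12*4 = 68
The first 5 terms are: [20, 32, 44, 56, 68]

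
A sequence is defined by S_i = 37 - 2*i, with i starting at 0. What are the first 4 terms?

This is an arithmetic sequence.
i=0: S_0 = 37 + -2*0 = 37
i=1: S_1 = 37 + -2*1 = 35
i=2: S_2 = 37 + -2*2 = 33
i=3: S_3 = 37 + -2*3 = 31
The first 4 terms are: [37, 35, 33, 31]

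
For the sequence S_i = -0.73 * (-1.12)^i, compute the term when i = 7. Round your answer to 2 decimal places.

S_7 = -0.73 * (-1.12)^7 ≈ -0.73 * -2.2107 ≈ 1.61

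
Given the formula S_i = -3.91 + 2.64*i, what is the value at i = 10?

S_10 = -3.91 + 2.64*10 = -3.91 + 26.4 = 22.49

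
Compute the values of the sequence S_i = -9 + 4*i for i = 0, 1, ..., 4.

This is an arithmetic sequence.
i=0: S_0 = -9 + 4*0 = -9
i=1: S_1 = -9 + 4*1 = -5
i=2: S_2 = -9 + 4*2 = -1
i=3: S_3 = -9 + 4*3 = 3
i=4: S_4 = -9 + 4*4 = 7
The first 5 terms are: [-9, -5, -1, 3, 7]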